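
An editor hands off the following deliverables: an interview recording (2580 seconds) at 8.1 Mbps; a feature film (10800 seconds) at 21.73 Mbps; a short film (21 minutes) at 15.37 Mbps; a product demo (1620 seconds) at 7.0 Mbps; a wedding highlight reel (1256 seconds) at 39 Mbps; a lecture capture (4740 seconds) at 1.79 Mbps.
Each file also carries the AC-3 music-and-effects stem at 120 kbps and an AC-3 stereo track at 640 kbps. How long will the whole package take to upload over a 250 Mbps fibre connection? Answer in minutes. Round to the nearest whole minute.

24 minutes

Audio total: 120 + 640 = 760 kbps = 0.760 Mbps.
interview recording: 8.860 Mbps × 2580 s = 22858.8 Mb
feature film: 22.490 Mbps × 10800 s = 242892.0 Mb
short film: 16.130 Mbps × 1260 s = 20323.8 Mb
product demo: 7.760 Mbps × 1620 s = 12571.2 Mb
wedding highlight reel: 39.760 Mbps × 1256 s = 49938.6 Mb
lecture capture: 2.550 Mbps × 4740 s = 12087.0 Mb
Total: 360671.4 Mb = 45083.9 MB.
At 250 Mbps: 360671.4 / 250 = 1443 s ≈ 24 minutes.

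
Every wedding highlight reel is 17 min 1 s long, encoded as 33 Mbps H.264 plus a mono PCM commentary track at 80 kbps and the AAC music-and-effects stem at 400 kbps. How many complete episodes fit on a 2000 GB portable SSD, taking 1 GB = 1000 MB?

468

17 min 1 s = 1021 s
Audio total: 80 + 400 = 480 kbps = 0.480 Mbps.
Total bitrate: 33.480 Mbps.
Per item: 33.480 Mbps × 1021 s = 34,183 Mb = 4,273 MB.
Capacity: 2000 GB = 16,000,000 Mb; 468.07 items → 468 complete.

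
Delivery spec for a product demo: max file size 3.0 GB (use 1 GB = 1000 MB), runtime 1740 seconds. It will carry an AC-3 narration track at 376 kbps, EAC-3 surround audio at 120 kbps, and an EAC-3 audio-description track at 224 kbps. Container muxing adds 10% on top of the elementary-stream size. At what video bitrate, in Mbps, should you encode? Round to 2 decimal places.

Budget: 3.0 GB = 24000.0 Mb.
Stream payload after overhead: 24000.0 / 1.10 = 21818.2 Mb.
Total bitrate budget: 21818.2 Mb / 1740 s = 12.539 Mbps.
Audio total: 376 + 120 + 224 = 720 kbps = 0.720 Mbps.
Video: 12.539 − 0.720 = 11.819 Mbps.

11.82 Mbps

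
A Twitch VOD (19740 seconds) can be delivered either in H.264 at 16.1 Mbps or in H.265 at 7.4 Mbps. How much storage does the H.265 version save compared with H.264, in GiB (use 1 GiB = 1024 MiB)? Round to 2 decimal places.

19.99 GiB

H.264: 16.100 Mbps × 19740 s = 317814.0 Mb = 36.998 GiB.
H.265: 7.400 Mbps × 19740 s = 146076.0 Mb = 17.005 GiB.
Saving: 36.998 − 17.005 = 19.993 GiB.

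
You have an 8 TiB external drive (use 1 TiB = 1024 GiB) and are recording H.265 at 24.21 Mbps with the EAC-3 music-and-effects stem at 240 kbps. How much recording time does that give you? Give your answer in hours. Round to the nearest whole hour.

799 hours

Audio: 240 kbps = 0.240 Mbps.
Total bitrate: 24.21 + 0.240 = 24.450 Mbps.
Capacity: 8 TiB = 70,368,744 Mb.
Recording time: 70,368,744 / 24.450 = 2,878,067 s ≈ 799 hours.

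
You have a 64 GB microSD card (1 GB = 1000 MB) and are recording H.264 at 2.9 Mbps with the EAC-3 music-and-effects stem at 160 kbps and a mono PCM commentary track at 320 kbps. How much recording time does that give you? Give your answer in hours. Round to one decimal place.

42.1 hours

Audio total: 160 + 320 = 480 kbps = 0.480 Mbps.
Total bitrate: 2.9 + 0.480 = 3.380 Mbps.
Capacity: 64 GB = 512,000 Mb.
Recording time: 512,000 / 3.380 = 151,479 s ≈ 42.1 hours.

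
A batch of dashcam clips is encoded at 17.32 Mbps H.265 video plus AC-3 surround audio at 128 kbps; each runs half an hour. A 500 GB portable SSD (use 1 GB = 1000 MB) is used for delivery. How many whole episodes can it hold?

30 min = 1800 s
Audio: 128 kbps = 0.128 Mbps.
Total bitrate: 17.448 Mbps.
Per item: 17.448 Mbps × 1800 s = 31,406 Mb = 3,926 MB.
Capacity: 500 GB = 4,000,000 Mb; 127.36 items → 127 complete.

127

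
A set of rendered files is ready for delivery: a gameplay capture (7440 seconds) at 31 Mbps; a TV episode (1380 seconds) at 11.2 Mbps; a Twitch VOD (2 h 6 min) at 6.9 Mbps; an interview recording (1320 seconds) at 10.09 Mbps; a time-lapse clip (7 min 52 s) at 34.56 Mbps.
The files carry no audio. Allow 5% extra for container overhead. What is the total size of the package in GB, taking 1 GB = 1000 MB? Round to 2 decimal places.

gameplay capture: 31.000 Mbps × 7440 s × 1.05 = 242172.0 Mb
TV episode: 11.200 Mbps × 1380 s × 1.05 = 16228.8 Mb
Twitch VOD: 6.900 Mbps × 7560 s × 1.05 = 54772.2 Mb
interview recording: 10.090 Mbps × 1320 s × 1.05 = 13984.7 Mb
time-lapse clip: 34.560 Mbps × 472 s × 1.05 = 17127.9 Mb
Total: 344285.7 Mb = 43035.7 MB.
= 43.04 GB.

43.04 GB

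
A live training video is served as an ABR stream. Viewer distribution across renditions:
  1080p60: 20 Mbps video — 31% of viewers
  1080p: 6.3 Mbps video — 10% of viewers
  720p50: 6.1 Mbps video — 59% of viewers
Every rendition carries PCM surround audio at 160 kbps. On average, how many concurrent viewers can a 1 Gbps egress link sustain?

Audio: 160 kbps = 0.160 Mbps.
Average per-viewer bitrate: 0.31×20.160 + 0.10×6.460 + 0.59×6.260 = 10.589 Mbps.
1 Gbps = 1,000 Mbps; 1,000 / 10.589 = 94.44 → 94.

94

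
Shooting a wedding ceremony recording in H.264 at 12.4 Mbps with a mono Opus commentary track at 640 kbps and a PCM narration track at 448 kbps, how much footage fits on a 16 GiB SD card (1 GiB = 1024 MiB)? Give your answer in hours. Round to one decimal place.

Audio total: 640 + 448 = 1088 kbps = 1.088 Mbps.
Total bitrate: 12.4 + 1.088 = 13.488 Mbps.
Capacity: 16 GiB = 137,439 Mb.
Recording time: 137,439 / 13.488 = 10,190 s ≈ 2.83 hours.

2.8 hours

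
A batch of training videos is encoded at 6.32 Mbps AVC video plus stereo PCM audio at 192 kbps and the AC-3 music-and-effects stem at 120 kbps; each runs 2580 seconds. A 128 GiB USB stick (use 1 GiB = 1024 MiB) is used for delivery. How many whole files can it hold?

64

Audio total: 192 + 120 = 312 kbps = 0.312 Mbps.
Total bitrate: 6.632 Mbps.
Per item: 6.632 Mbps × 2580 s = 17,111 Mb = 2,139 MB.
Capacity: 128 GiB = 1,099,512 Mb; 64.26 items → 64 complete.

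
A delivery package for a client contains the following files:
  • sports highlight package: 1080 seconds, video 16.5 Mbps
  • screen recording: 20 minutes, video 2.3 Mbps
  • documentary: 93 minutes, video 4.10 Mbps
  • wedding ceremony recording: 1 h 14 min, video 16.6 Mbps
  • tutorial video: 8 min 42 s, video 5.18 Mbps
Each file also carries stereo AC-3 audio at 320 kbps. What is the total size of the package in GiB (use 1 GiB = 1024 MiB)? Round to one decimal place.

Audio: 320 kbps = 0.320 Mbps.
sports highlight package: 16.820 Mbps × 1080 s = 18165.6 Mb
screen recording: 2.620 Mbps × 1200 s = 3144.0 Mb
documentary: 4.420 Mbps × 5580 s = 24663.6 Mb
wedding ceremony recording: 16.920 Mbps × 4440 s = 75124.8 Mb
tutorial video: 5.500 Mbps × 522 s = 2871.0 Mb
Total: 123969.0 Mb = 15496.1 MB.
= 14.43 GiB.

14.4 GiB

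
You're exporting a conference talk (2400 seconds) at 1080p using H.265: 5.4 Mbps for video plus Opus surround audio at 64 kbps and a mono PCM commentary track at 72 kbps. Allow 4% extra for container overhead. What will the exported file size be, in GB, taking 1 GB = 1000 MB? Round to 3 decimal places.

1.727 GB

Audio total: 64 + 72 = 136 kbps = 0.136 Mbps.
Total bitrate: 5.4 + 0.136 = 5.536 Mbps.
Stream data: 5.536 Mbps × 2400 s = 13286.4 Mb.
With 4% container overhead: ×1.04.
13,818 Mb ÷ 8 = 1,727 MB → 1.727 GB.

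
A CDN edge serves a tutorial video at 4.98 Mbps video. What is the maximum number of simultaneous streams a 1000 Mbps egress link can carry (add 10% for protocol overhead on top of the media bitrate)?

On the wire with 10% overhead: 5.478 Mbps.
1000 Mbps = 1,000 Mbps; 1,000 / 5.478 = 182.55 → 182 viewers.

182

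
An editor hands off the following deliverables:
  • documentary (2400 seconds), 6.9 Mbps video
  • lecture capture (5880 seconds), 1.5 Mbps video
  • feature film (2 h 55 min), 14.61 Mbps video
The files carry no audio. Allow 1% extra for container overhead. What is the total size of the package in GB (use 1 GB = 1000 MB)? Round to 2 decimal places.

22.57 GB

documentary: 6.900 Mbps × 2400 s × 1.01 = 16725.6 Mb
lecture capture: 1.500 Mbps × 5880 s × 1.01 = 8908.2 Mb
feature film: 14.610 Mbps × 10500 s × 1.01 = 154939.0 Mb
Total: 180572.9 Mb = 22571.6 MB.
= 22.57 GB.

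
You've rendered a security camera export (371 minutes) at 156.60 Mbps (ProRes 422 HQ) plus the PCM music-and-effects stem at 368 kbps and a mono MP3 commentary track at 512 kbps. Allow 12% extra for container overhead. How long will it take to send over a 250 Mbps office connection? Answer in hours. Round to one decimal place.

4.4 hours

371 min = 22260 s
Audio total: 368 + 512 = 880 kbps = 0.880 Mbps.
Total bitrate: 157.480 Mbps.
File: 157.480 Mbps × 22260 s = 3505504.8 Mb.
With 12% container overhead: ×1.12. → 3926165.4 Mb.
At 250 Mbps: 3926165.4 / 250 = 15704.7 s ≈ 4.36 hours.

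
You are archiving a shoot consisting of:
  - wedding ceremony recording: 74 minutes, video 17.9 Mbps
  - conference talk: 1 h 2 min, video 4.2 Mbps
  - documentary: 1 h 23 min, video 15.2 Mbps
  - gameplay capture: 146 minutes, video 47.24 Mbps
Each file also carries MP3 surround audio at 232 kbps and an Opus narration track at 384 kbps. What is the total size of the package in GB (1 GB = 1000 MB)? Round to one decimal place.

74.8 GB

Audio total: 232 + 384 = 616 kbps = 0.616 Mbps.
wedding ceremony recording: 18.516 Mbps × 4440 s = 82211.0 Mb
conference talk: 4.816 Mbps × 3720 s = 17915.5 Mb
documentary: 15.816 Mbps × 4980 s = 78763.7 Mb
gameplay capture: 47.856 Mbps × 8760 s = 419218.6 Mb
Total: 598108.8 Mb = 74763.6 MB.
= 74.76 GB.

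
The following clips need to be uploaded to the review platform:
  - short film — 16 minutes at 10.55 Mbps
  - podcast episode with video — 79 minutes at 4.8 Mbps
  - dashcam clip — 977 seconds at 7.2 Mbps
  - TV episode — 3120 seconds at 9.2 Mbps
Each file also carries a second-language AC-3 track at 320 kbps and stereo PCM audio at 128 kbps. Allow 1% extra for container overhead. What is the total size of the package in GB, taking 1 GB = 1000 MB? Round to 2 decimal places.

Audio total: 320 + 128 = 448 kbps = 0.448 Mbps.
short film: 10.998 Mbps × 960 s × 1.01 = 10663.7 Mb
podcast episode with video: 5.248 Mbps × 4740 s × 1.01 = 25124.3 Mb
dashcam clip: 7.648 Mbps × 977 s × 1.01 = 7546.8 Mb
TV episode: 9.648 Mbps × 3120 s × 1.01 = 30402.8 Mb
Total: 73737.5 Mb = 9217.2 MB.
= 9.217 GB.

9.22 GB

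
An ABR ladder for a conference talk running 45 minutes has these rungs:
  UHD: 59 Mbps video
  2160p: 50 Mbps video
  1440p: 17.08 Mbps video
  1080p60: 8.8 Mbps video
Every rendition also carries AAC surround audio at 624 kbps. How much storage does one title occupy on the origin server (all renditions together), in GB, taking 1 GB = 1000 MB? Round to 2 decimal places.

45 min = 2700 s
Audio: 624 kbps = 0.624 Mbps.
Sum of rendition bitrates: (59+0.624) + (50+0.624) + (17.08+0.624) + (8.8+0.624) = 137.376 Mbps.
× 2700 s = 370,915 Mb = 46,364 MB = 46.36 GB.

46.36 GB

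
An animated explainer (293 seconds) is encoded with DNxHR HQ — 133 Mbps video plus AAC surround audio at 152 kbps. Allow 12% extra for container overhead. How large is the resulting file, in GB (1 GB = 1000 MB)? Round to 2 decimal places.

Audio: 152 kbps = 0.152 Mbps.
Total bitrate: 133 + 0.152 = 133.152 Mbps.
Stream data: 133.152 Mbps × 293 s = 39013.5 Mb.
With 12% container overhead: ×1.12.
43,695 Mb ÷ 8 = 5,462 MB → 5.462 GB.

5.46 GB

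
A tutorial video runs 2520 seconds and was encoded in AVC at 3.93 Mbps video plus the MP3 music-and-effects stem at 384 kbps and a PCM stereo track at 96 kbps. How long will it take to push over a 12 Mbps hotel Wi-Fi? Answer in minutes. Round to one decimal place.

15.4 minutes

Audio total: 384 + 96 = 480 kbps = 0.480 Mbps.
Total bitrate: 4.410 Mbps.
File: 4.410 Mbps × 2520 s = 11113.2 Mb.
At 12 Mbps: 11113.2 / 12 = 926.1 s ≈ 15.4 minutes.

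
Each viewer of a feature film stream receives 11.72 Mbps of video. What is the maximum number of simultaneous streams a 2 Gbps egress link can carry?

2 Gbps = 2,000 Mbps; 2,000 / 11.720 = 170.65 → 170 viewers.

170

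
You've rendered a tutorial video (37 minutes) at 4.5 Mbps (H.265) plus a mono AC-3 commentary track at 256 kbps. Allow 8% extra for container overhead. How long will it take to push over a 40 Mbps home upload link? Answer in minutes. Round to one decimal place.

4.8 minutes

37 min = 2220 s
Audio: 256 kbps = 0.256 Mbps.
Total bitrate: 4.756 Mbps.
File: 4.756 Mbps × 2220 s = 10558.3 Mb.
With 8% container overhead: ×1.08. → 11403.0 Mb.
At 40 Mbps: 11403.0 / 40 = 285.1 s ≈ 4.75 minutes.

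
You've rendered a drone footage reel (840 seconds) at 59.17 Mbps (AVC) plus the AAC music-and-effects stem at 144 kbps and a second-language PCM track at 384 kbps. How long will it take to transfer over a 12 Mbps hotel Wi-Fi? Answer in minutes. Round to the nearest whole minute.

Audio total: 144 + 384 = 528 kbps = 0.528 Mbps.
Total bitrate: 59.698 Mbps.
File: 59.698 Mbps × 840 s = 50146.3 Mb.
At 12 Mbps: 50146.3 / 12 = 4178.9 s ≈ 69.6 minutes.

70 minutes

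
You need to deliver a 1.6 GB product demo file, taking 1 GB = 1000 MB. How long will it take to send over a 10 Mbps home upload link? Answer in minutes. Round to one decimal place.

File: 1.6 GB = 12800.0 Mb.
At 10 Mbps: 12800.0 / 10 = 1280.0 s ≈ 21.3 minutes.

21.3 minutes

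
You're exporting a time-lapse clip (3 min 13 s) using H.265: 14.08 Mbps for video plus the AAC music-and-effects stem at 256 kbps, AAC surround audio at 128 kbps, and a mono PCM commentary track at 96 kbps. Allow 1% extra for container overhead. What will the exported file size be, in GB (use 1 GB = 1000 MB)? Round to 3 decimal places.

3 min 13 s = 193 s
Audio total: 256 + 128 + 96 = 480 kbps = 0.480 Mbps.
Total bitrate: 14.08 + 0.480 = 14.560 Mbps.
Stream data: 14.560 Mbps × 193 s = 2810.1 Mb.
With 1% container overhead: ×1.01.
2,838 Mb ÷ 8 = 354.8 MB → 0.3548 GB.

0.355 GB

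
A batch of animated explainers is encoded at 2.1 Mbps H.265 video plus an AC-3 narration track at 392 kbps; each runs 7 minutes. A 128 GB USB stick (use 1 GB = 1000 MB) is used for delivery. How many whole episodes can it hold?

7 min = 420 s
Audio: 392 kbps = 0.392 Mbps.
Total bitrate: 2.492 Mbps.
Per item: 2.492 Mbps × 420 s = 1,047 Mb = 130.8 MB.
Capacity: 128 GB = 1,024,000 Mb; 978.37 items → 978 complete.

978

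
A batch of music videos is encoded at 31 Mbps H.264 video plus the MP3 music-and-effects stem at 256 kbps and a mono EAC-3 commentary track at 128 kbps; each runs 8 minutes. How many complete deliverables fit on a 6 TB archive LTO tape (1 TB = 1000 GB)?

8 min = 480 s
Audio total: 256 + 128 = 384 kbps = 0.384 Mbps.
Total bitrate: 31.384 Mbps.
Per item: 31.384 Mbps × 480 s = 15,064 Mb = 1,883 MB.
Capacity: 6 TB = 48,000,000 Mb; 3186.34 items → 3186 complete.

3186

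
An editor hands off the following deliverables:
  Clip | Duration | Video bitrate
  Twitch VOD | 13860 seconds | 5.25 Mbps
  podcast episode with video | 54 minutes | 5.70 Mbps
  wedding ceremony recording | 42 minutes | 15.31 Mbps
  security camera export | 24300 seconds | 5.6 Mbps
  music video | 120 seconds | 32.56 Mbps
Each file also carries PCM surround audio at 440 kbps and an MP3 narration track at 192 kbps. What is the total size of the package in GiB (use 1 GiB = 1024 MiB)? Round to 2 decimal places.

34.65 GiB

Audio total: 440 + 192 = 632 kbps = 0.632 Mbps.
Twitch VOD: 5.882 Mbps × 13860 s = 81524.5 Mb
podcast episode with video: 6.332 Mbps × 3240 s = 20515.7 Mb
wedding ceremony recording: 15.942 Mbps × 2520 s = 40173.8 Mb
security camera export: 6.232 Mbps × 24300 s = 151437.6 Mb
music video: 33.192 Mbps × 120 s = 3983.0 Mb
Total: 297634.7 Mb = 37204.3 MB.
= 34.65 GiB.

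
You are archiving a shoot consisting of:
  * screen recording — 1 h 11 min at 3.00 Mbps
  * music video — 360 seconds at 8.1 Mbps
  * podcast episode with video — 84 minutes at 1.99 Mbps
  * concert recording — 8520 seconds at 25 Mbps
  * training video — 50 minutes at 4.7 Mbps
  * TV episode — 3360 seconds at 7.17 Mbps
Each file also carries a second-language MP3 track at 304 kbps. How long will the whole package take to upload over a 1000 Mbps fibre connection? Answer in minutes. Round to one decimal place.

4.7 minutes

Audio: 304 kbps = 0.304 Mbps.
screen recording: 3.304 Mbps × 4260 s = 14075.0 Mb
music video: 8.404 Mbps × 360 s = 3025.4 Mb
podcast episode with video: 2.294 Mbps × 5040 s = 11561.8 Mb
concert recording: 25.304 Mbps × 8520 s = 215590.1 Mb
training video: 5.004 Mbps × 3000 s = 15012.0 Mb
TV episode: 7.474 Mbps × 3360 s = 25112.6 Mb
Total: 284377.0 Mb = 35547.1 MB.
At 1000 Mbps: 284377.0 / 1000 = 284 s ≈ 4.74 minutes.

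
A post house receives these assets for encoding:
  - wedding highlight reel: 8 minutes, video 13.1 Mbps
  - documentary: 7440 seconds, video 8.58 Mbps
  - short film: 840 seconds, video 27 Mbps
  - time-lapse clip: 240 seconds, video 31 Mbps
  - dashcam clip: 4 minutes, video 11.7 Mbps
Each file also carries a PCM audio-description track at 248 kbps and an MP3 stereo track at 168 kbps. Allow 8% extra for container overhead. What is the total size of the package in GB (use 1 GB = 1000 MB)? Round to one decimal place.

Audio total: 248 + 168 = 416 kbps = 0.416 Mbps.
wedding highlight reel: 13.516 Mbps × 480 s × 1.08 = 7006.7 Mb
documentary: 8.996 Mbps × 7440 s × 1.08 = 72284.7 Mb
short film: 27.416 Mbps × 840 s × 1.08 = 24871.8 Mb
time-lapse clip: 31.416 Mbps × 240 s × 1.08 = 8143.0 Mb
dashcam clip: 12.116 Mbps × 240 s × 1.08 = 3140.5 Mb
Total: 115446.6 Mb = 14430.8 MB.
= 14.43 GB.

14.4 GB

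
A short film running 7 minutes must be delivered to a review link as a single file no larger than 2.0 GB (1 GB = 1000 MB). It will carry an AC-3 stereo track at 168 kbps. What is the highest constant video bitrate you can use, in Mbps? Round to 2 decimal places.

Budget: 2.0 GB = 16000.0 Mb.
7 min = 420 s
Total bitrate budget: 16000.0 Mb / 420 s = 38.095 Mbps.
Audio: 168 kbps = 0.168 Mbps.
Video: 38.095 − 0.168 = 37.927 Mbps.

37.93 Mbps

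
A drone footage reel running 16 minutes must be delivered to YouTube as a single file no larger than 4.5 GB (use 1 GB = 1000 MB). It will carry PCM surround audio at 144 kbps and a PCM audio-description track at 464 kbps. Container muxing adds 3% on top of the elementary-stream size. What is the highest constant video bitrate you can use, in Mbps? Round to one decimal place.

35.8 Mbps

Budget: 4.5 GB = 36000.0 Mb.
Stream payload after overhead: 36000.0 / 1.03 = 34951.5 Mb.
16 min = 960 s
Total bitrate budget: 34951.5 Mb / 960 s = 36.408 Mbps.
Audio total: 144 + 464 = 608 kbps = 0.608 Mbps.
Video: 36.408 − 0.608 = 35.800 Mbps.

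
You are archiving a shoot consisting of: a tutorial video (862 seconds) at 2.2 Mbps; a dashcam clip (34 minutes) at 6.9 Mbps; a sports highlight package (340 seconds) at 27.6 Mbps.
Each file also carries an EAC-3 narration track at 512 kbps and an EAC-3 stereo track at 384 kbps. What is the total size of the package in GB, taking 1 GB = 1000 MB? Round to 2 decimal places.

3.53 GB

Audio total: 512 + 384 = 896 kbps = 0.896 Mbps.
tutorial video: 3.096 Mbps × 862 s = 2668.8 Mb
dashcam clip: 7.796 Mbps × 2040 s = 15903.8 Mb
sports highlight package: 28.496 Mbps × 340 s = 9688.6 Mb
Total: 28261.2 Mb = 3532.7 MB.
= 3.533 GB.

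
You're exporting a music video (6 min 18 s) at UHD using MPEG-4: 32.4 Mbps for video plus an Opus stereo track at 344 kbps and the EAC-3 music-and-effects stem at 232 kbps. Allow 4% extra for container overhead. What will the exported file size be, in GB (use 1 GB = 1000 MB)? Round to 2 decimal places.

6 min 18 s = 378 s
Audio total: 344 + 232 = 576 kbps = 0.576 Mbps.
Total bitrate: 32.4 + 0.576 = 32.976 Mbps.
Stream data: 32.976 Mbps × 378 s = 12464.9 Mb.
With 4% container overhead: ×1.04.
12,964 Mb ÷ 8 = 1,620 MB → 1.620 GB.

1.62 GB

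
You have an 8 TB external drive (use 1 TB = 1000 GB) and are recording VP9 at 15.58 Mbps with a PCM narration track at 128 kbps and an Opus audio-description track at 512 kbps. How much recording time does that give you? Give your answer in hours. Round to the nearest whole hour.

Audio total: 128 + 512 = 640 kbps = 0.640 Mbps.
Total bitrate: 15.58 + 0.640 = 16.220 Mbps.
Capacity: 8 TB = 64,000,000 Mb.
Recording time: 64,000,000 / 16.220 = 3,945,746 s ≈ 1,096 hours.

1096 hours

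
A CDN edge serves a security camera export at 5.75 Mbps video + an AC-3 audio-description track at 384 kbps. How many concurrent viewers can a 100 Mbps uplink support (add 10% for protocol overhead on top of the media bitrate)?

14

Audio: 384 kbps = 0.384 Mbps.
Per-viewer media rate: 6.134 Mbps.
On the wire with 10% overhead: 6.747 Mbps.
100 Mbps = 100.0 Mbps; 100.0 / 6.747 = 14.82 → 14 viewers.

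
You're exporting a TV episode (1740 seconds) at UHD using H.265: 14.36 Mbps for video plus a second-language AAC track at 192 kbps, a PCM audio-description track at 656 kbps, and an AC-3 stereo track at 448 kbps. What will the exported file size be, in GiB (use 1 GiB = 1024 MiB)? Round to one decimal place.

3.2 GiB

Audio total: 192 + 656 + 448 = 1296 kbps = 1.296 Mbps.
Total bitrate: 14.36 + 1.296 = 15.656 Mbps.
Stream data: 15.656 Mbps × 1740 s = 27241.4 Mb.
27,241 Mb = 3,405,180,000 bytes ÷ 1,073,741,824 = 3.171 GiB.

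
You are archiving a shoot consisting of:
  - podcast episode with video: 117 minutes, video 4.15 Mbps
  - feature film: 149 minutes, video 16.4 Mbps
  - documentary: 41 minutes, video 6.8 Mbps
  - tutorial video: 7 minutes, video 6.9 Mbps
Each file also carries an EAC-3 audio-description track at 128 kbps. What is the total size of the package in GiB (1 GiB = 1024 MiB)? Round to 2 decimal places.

23.03 GiB

Audio: 128 kbps = 0.128 Mbps.
podcast episode with video: 4.278 Mbps × 7020 s = 30031.6 Mb
feature film: 16.528 Mbps × 8940 s = 147760.3 Mb
documentary: 6.928 Mbps × 2460 s = 17042.9 Mb
tutorial video: 7.028 Mbps × 420 s = 2951.8 Mb
Total: 197786.5 Mb = 24723.3 MB.
= 23.03 GiB.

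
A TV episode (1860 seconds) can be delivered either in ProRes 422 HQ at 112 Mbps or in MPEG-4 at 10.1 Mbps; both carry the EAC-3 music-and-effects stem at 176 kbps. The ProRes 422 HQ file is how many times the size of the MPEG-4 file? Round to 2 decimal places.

10.92

Audio: 176 kbps = 0.176 Mbps.
ProRes 422 HQ: 112.176 Mbps × 1860 s = 208647.4 Mb = 26.081 GB.
MPEG-4: 10.276 Mbps × 1860 s = 19113.4 Mb = 2.389 GB.
Ratio: 26.081 / 2.389 = 10.916.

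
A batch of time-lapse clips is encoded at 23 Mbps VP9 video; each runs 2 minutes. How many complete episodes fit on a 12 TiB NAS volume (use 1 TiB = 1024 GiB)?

2 min = 120 s
Per item: 23.000 Mbps × 120 s = 2,760 Mb = 345.0 MB.
Capacity: 12 TiB = 105,553,116 Mb; 38243.88 items → 38243 complete.

38243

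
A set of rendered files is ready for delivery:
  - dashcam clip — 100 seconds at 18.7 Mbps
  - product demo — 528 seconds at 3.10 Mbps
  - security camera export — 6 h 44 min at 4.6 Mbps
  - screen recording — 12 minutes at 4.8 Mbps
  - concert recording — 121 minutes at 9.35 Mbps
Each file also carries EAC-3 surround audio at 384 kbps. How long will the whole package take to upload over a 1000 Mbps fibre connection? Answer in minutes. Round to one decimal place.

3.3 minutes

Audio: 384 kbps = 0.384 Mbps.
dashcam clip: 19.084 Mbps × 100 s = 1908.4 Mb
product demo: 3.484 Mbps × 528 s = 1839.6 Mb
security camera export: 4.984 Mbps × 24240 s = 120812.2 Mb
screen recording: 5.184 Mbps × 720 s = 3732.5 Mb
concert recording: 9.734 Mbps × 7260 s = 70668.8 Mb
Total: 198961.4 Mb = 24870.2 MB.
At 1000 Mbps: 198961.4 / 1000 = 199 s ≈ 3.32 minutes.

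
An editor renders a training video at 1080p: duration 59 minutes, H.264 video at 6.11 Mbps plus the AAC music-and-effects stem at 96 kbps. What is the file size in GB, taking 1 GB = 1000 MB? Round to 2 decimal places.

59 min = 3540 s
Audio: 96 kbps = 0.096 Mbps.
Total bitrate: 6.11 + 0.096 = 6.206 Mbps.
Stream data: 6.206 Mbps × 3540 s = 21969.2 Mb.
21,969 Mb ÷ 8 = 2,746 MB → 2.746 GB.

2.75 GB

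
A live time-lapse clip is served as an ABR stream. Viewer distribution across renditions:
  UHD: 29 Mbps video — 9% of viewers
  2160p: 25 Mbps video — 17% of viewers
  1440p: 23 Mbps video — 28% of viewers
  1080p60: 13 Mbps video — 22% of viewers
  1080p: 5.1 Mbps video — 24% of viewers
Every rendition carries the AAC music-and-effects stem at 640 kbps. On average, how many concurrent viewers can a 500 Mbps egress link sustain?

27

Audio: 640 kbps = 0.640 Mbps.
Average per-viewer bitrate: 0.09×29.640 + 0.17×25.640 + 0.28×23.640 + 0.22×13.640 + 0.24×5.740 = 18.024 Mbps.
500 Mbps = 500.0 Mbps; 500.0 / 18.024 = 27.74 → 27.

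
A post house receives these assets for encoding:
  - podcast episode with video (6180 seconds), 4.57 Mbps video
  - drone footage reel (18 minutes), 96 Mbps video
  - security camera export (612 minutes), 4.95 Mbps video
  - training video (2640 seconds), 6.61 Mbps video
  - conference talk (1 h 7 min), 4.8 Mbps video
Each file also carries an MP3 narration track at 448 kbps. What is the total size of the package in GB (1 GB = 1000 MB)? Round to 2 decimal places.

Audio: 448 kbps = 0.448 Mbps.
podcast episode with video: 5.018 Mbps × 6180 s = 31011.2 Mb
drone footage reel: 96.448 Mbps × 1080 s = 104163.8 Mb
security camera export: 5.398 Mbps × 36720 s = 198214.6 Mb
training video: 7.058 Mbps × 2640 s = 18633.1 Mb
conference talk: 5.248 Mbps × 4020 s = 21097.0 Mb
Total: 373119.7 Mb = 46640.0 MB.
= 46.64 GB.

46.64 GB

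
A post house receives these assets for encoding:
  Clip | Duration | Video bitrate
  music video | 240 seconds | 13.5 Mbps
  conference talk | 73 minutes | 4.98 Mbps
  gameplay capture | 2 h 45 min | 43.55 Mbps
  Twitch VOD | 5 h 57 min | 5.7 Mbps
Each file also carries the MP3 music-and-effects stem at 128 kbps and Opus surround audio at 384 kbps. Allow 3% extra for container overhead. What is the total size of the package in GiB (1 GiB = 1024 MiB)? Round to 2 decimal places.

71.55 GiB

Audio total: 128 + 384 = 512 kbps = 0.512 Mbps.
music video: 14.012 Mbps × 240 s × 1.03 = 3463.8 Mb
conference talk: 5.492 Mbps × 4380 s × 1.03 = 24776.6 Mb
gameplay capture: 44.062 Mbps × 9900 s × 1.03 = 449300.2 Mb
Twitch VOD: 6.212 Mbps × 21420 s × 1.03 = 137052.9 Mb
Total: 614593.5 Mb = 76824.2 MB.
= 71.55 GiB.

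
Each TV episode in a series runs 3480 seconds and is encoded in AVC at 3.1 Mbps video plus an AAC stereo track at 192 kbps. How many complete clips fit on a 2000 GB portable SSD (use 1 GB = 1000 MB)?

1396

Audio: 192 kbps = 0.192 Mbps.
Total bitrate: 3.292 Mbps.
Per item: 3.292 Mbps × 3480 s = 11,456 Mb = 1,432 MB.
Capacity: 2000 GB = 16,000,000 Mb; 1396.63 items → 1396 complete.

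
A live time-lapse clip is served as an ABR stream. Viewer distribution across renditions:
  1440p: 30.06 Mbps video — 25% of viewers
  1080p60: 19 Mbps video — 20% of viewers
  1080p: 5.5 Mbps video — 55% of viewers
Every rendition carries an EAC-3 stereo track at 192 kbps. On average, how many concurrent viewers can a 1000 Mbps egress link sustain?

68

Audio: 192 kbps = 0.192 Mbps.
Average per-viewer bitrate: 0.25×30.252 + 0.20×19.192 + 0.55×5.692 = 14.532 Mbps.
1000 Mbps = 1,000 Mbps; 1,000 / 14.532 = 68.81 → 68.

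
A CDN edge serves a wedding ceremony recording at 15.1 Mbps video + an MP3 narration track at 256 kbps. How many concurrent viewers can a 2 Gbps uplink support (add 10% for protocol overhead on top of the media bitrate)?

Audio: 256 kbps = 0.256 Mbps.
Per-viewer media rate: 15.356 Mbps.
On the wire with 10% overhead: 16.892 Mbps.
2 Gbps = 2,000 Mbps; 2,000 / 16.892 = 118.40 → 118 viewers.

118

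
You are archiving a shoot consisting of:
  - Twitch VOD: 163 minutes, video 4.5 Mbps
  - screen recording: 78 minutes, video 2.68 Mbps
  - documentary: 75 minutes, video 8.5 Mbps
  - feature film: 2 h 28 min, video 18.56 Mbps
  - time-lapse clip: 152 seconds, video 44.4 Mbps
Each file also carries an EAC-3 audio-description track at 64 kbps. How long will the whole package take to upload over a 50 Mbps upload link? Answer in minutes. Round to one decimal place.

Audio: 64 kbps = 0.064 Mbps.
Twitch VOD: 4.564 Mbps × 9780 s = 44635.9 Mb
screen recording: 2.744 Mbps × 4680 s = 12841.9 Mb
documentary: 8.564 Mbps × 4500 s = 38538.0 Mb
feature film: 18.624 Mbps × 8880 s = 165381.1 Mb
time-lapse clip: 44.464 Mbps × 152 s = 6758.5 Mb
Total: 268155.5 Mb = 33519.4 MB.
At 50 Mbps: 268155.5 / 50 = 5363 s ≈ 89.4 minutes.

89.4 minutes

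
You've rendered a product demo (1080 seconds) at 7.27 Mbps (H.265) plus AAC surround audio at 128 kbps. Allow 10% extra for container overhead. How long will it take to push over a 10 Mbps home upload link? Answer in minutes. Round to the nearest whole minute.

15 minutes

Audio: 128 kbps = 0.128 Mbps.
Total bitrate: 7.398 Mbps.
File: 7.398 Mbps × 1080 s = 7989.8 Mb.
With 10% container overhead: ×1.10. → 8788.8 Mb.
At 10 Mbps: 8788.8 / 10 = 878.9 s ≈ 14.6 minutes.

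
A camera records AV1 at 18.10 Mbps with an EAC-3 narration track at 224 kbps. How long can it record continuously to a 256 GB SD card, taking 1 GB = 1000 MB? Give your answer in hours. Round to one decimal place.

31.0 hours

Audio: 224 kbps = 0.224 Mbps.
Total bitrate: 18.10 + 0.224 = 18.324 Mbps.
Capacity: 256 GB = 2,048,000 Mb.
Recording time: 2,048,000 / 18.324 = 111,766 s ≈ 31.0 hours.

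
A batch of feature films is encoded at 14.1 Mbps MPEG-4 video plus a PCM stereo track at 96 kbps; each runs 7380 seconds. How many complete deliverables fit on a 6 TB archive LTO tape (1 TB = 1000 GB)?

458

Audio: 96 kbps = 0.096 Mbps.
Total bitrate: 14.196 Mbps.
Per item: 14.196 Mbps × 7380 s = 104,766 Mb = 13,096 MB.
Capacity: 6 TB = 48,000,000 Mb; 458.16 items → 458 complete.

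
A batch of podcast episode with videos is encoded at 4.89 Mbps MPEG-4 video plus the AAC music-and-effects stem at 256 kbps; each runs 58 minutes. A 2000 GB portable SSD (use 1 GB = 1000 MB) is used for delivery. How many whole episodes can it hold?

58 min = 3480 s
Audio: 256 kbps = 0.256 Mbps.
Total bitrate: 5.146 Mbps.
Per item: 5.146 Mbps × 3480 s = 17,908 Mb = 2,239 MB.
Capacity: 2000 GB = 16,000,000 Mb; 893.45 items → 893 complete.

893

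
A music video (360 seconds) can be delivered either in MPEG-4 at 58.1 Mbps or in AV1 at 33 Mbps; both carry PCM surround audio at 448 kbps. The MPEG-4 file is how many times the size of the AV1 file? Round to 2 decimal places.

Audio: 448 kbps = 0.448 Mbps.
MPEG-4: 58.548 Mbps × 360 s = 21077.3 Mb = 2.635 GB.
AV1: 33.448 Mbps × 360 s = 12041.3 Mb = 1.505 GB.
Ratio: 2.635 / 1.505 = 1.750.

1.75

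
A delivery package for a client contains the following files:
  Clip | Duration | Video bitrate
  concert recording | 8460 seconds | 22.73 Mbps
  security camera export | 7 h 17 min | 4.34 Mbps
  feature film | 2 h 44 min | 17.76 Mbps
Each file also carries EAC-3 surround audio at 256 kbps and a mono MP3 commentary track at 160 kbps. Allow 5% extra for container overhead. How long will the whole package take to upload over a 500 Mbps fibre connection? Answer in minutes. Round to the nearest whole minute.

Audio total: 256 + 160 = 416 kbps = 0.416 Mbps.
concert recording: 23.146 Mbps × 8460 s × 1.05 = 205605.9 Mb
security camera export: 4.756 Mbps × 26220 s × 1.05 = 130937.4 Mb
feature film: 18.176 Mbps × 9840 s × 1.05 = 187794.4 Mb
Total: 524337.8 Mb = 65542.2 MB.
At 500 Mbps: 524337.8 / 500 = 1049 s ≈ 17.5 minutes.

17 minutes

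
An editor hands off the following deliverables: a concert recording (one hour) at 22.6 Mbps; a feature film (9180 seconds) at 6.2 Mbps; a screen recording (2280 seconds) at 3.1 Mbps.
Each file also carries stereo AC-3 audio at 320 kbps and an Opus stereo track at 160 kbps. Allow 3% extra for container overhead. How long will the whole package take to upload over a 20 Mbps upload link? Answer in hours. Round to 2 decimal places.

Audio total: 320 + 160 = 480 kbps = 0.480 Mbps.
concert recording: 23.080 Mbps × 3600 s × 1.03 = 85580.6 Mb
feature film: 6.680 Mbps × 9180 s × 1.03 = 63162.1 Mb
screen recording: 3.580 Mbps × 2280 s × 1.03 = 8407.3 Mb
Total: 157150.0 Mb = 19643.7 MB.
At 20 Mbps: 157150.0 / 20 = 7857 s ≈ 2.18 hours.

2.18 hours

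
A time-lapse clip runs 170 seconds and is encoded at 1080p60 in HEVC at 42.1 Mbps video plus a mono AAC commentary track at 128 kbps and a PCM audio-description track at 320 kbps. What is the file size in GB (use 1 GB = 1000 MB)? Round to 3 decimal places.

0.904 GB

Audio total: 128 + 320 = 448 kbps = 0.448 Mbps.
Total bitrate: 42.1 + 0.448 = 42.548 Mbps.
Stream data: 42.548 Mbps × 170 s = 7233.2 Mb.
7,233 Mb ÷ 8 = 904.1 MB → 0.9041 GB.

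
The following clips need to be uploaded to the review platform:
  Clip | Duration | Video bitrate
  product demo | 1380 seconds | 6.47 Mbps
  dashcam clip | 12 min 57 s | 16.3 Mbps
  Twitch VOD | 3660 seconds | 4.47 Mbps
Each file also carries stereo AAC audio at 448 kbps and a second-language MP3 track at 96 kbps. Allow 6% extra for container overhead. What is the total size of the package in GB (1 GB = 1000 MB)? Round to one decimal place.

5.4 GB

Audio total: 448 + 96 = 544 kbps = 0.544 Mbps.
product demo: 7.014 Mbps × 1380 s × 1.06 = 10260.1 Mb
dashcam clip: 16.844 Mbps × 777 s × 1.06 = 13873.1 Mb
Twitch VOD: 5.014 Mbps × 3660 s × 1.06 = 19452.3 Mb
Total: 43585.4 Mb = 5448.2 MB.
= 5.448 GB.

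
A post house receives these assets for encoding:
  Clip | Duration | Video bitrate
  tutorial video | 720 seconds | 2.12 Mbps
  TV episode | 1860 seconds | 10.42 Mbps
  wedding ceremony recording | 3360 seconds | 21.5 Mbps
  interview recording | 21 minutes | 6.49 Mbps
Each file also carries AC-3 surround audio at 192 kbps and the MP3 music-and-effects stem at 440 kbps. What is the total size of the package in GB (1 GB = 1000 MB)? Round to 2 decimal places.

13.23 GB

Audio total: 192 + 440 = 632 kbps = 0.632 Mbps.
tutorial video: 2.752 Mbps × 720 s = 1981.4 Mb
TV episode: 11.052 Mbps × 1860 s = 20556.7 Mb
wedding ceremony recording: 22.132 Mbps × 3360 s = 74363.5 Mb
interview recording: 7.122 Mbps × 1260 s = 8973.7 Mb
Total: 105875.4 Mb = 13234.4 MB.
= 13.23 GB.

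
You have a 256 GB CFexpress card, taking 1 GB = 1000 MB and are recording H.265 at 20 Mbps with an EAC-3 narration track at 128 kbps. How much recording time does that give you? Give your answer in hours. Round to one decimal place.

Audio: 128 kbps = 0.128 Mbps.
Total bitrate: 20 + 0.128 = 20.128 Mbps.
Capacity: 256 GB = 2,048,000 Mb.
Recording time: 2,048,000 / 20.128 = 101,749 s ≈ 28.3 hours.

28.3 hours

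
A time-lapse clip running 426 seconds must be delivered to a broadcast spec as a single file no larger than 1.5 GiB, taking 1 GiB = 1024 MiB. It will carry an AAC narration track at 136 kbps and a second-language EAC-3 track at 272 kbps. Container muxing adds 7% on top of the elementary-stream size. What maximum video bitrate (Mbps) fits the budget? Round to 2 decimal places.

Budget: 1.5 GiB = 12884.9 Mb.
Stream payload after overhead: 12884.9 / 1.07 = 12042.0 Mb.
Total bitrate budget: 12042.0 Mb / 426 s = 28.268 Mbps.
Audio total: 136 + 272 = 408 kbps = 0.408 Mbps.
Video: 28.268 − 0.408 = 27.860 Mbps.

27.86 Mbps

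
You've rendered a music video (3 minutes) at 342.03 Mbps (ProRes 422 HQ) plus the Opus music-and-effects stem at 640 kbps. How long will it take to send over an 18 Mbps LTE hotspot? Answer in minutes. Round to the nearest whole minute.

57 minutes

3 min = 180 s
Audio: 640 kbps = 0.640 Mbps.
Total bitrate: 342.670 Mbps.
File: 342.670 Mbps × 180 s = 61680.6 Mb.
At 18 Mbps: 61680.6 / 18 = 3426.7 s ≈ 57.1 minutes.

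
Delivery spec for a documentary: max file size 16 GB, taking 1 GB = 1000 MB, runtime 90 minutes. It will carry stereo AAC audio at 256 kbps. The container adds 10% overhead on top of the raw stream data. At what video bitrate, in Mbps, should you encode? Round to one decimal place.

21.3 Mbps

Budget: 16 GB = 128000.0 Mb.
Stream payload after overhead: 128000.0 / 1.10 = 116363.6 Mb.
90 min = 5400 s
Total bitrate budget: 116363.6 Mb / 5400 s = 21.549 Mbps.
Audio: 256 kbps = 0.256 Mbps.
Video: 21.549 − 0.256 = 21.293 Mbps.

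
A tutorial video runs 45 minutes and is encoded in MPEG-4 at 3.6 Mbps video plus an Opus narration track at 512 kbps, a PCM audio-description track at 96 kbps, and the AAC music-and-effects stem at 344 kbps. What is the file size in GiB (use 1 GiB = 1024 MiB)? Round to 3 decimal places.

1.431 GiB

45 min = 2700 s
Audio total: 512 + 96 + 344 = 952 kbps = 0.952 Mbps.
Total bitrate: 3.6 + 0.952 = 4.552 Mbps.
Stream data: 4.552 Mbps × 2700 s = 12290.4 Mb.
12,290 Mb = 1,536,300,000 bytes ÷ 1,073,741,824 = 1.431 GiB.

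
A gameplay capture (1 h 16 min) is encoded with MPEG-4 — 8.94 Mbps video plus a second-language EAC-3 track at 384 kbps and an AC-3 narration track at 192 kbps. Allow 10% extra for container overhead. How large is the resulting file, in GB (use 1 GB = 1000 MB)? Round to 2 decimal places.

1 h 16 min = 76 min = 4560 s
Audio total: 384 + 192 = 576 kbps = 0.576 Mbps.
Total bitrate: 8.94 + 0.576 = 9.516 Mbps.
Stream data: 9.516 Mbps × 4560 s = 43393.0 Mb.
With 10% container overhead: ×1.10.
47,732 Mb ÷ 8 = 5,967 MB → 5.967 GB.

5.97 GB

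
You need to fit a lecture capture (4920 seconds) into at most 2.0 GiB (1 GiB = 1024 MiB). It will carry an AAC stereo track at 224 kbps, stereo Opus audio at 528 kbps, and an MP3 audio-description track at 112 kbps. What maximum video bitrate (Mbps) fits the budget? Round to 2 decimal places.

2.63 Mbps

Budget: 2.0 GiB = 17179.9 Mb.
Total bitrate budget: 17179.9 Mb / 4920 s = 3.492 Mbps.
Audio total: 224 + 528 + 112 = 864 kbps = 0.864 Mbps.
Video: 3.492 − 0.864 = 2.628 Mbps.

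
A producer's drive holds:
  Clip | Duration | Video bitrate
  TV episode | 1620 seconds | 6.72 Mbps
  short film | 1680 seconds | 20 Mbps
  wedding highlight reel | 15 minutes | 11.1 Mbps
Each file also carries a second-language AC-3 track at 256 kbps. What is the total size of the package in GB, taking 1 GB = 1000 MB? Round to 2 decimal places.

6.94 GB

Audio: 256 kbps = 0.256 Mbps.
TV episode: 6.976 Mbps × 1620 s = 11301.1 Mb
short film: 20.256 Mbps × 1680 s = 34030.1 Mb
wedding highlight reel: 11.356 Mbps × 900 s = 10220.4 Mb
Total: 55551.6 Mb = 6943.9 MB.
= 6.944 GB.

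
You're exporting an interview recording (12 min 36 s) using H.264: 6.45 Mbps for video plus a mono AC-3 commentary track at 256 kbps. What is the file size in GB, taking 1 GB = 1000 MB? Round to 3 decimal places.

12 min 36 s = 756 s
Audio: 256 kbps = 0.256 Mbps.
Total bitrate: 6.45 + 0.256 = 6.706 Mbps.
Stream data: 6.706 Mbps × 756 s = 5069.7 Mb.
5,070 Mb ÷ 8 = 633.7 MB → 0.6337 GB.

0.634 GB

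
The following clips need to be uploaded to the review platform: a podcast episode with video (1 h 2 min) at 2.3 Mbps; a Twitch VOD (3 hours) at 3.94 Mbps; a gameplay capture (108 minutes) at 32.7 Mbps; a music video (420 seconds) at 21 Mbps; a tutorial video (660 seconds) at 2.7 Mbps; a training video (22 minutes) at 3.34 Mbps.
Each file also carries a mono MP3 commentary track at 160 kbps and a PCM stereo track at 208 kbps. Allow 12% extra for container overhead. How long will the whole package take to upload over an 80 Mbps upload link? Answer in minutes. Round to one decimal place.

66.9 minutes

Audio total: 160 + 208 = 368 kbps = 0.368 Mbps.
podcast episode with video: 2.668 Mbps × 3720 s × 1.12 = 11116.0 Mb
Twitch VOD: 4.308 Mbps × 10800 s × 1.12 = 52109.6 Mb
gameplay capture: 33.068 Mbps × 6480 s × 1.12 = 239994.3 Mb
music video: 21.368 Mbps × 420 s × 1.12 = 10051.5 Mb
tutorial video: 3.068 Mbps × 660 s × 1.12 = 2267.9 Mb
training video: 3.708 Mbps × 1320 s × 1.12 = 5481.9 Mb
Total: 321021.1 Mb = 40127.6 MB.
At 80 Mbps: 321021.1 / 80 = 4013 s ≈ 66.9 minutes.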